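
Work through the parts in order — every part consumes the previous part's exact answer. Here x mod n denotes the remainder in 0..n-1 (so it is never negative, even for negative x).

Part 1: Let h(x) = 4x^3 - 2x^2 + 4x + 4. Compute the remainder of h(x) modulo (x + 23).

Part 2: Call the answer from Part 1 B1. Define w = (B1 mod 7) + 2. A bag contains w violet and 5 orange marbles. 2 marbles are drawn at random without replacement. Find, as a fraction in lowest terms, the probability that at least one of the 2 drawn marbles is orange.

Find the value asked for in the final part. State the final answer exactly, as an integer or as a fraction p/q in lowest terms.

15/22

Part 1: remainder = value at the root: 4*(-23)^3 - 2*(-23)^2 + 4*(-23)^1 + 4 = (-48668) + (-1058) + (-92) + (4) = -49814; answer -49814
Part 2: B1 = -49814; w = 7; total draws C(12,2) = 66; complement C(7,2) = 21; favorable 66 - 21 = 45; P = 15/22; answer 15/22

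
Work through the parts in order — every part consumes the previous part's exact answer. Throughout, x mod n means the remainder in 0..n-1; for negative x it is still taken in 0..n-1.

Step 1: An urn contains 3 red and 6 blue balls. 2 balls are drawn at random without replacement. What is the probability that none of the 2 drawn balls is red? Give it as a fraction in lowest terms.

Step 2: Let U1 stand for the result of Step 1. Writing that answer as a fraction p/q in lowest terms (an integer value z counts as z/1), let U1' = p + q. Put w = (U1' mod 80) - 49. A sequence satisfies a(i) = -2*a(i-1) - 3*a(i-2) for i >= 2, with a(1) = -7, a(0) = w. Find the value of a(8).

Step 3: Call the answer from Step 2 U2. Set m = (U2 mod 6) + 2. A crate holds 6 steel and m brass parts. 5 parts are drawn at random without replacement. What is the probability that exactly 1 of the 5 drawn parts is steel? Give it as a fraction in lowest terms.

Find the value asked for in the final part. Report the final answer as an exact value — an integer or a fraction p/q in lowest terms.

1/42

Step 1: total draws C(9,2) = 36; favorable C(6,2) = 15; P = 5/12; answer 5/12
Step 2: U1 = 5/12; threaded value p + q = 17; w = -32; a(2) = -2*(-7) - 3*(-32) = 110; iterating: a(2)=110, a(3)=-199, a(4)=68, a(5)=461, a(6)=-1126, a(7)=869, a(8)=1640; answer 1640
Step 3: U2 = 1640; m = 4; total draws C(10,5) = 252; favorable C(6,1)*C(4,4) = 6; P = 1/42; answer 1/42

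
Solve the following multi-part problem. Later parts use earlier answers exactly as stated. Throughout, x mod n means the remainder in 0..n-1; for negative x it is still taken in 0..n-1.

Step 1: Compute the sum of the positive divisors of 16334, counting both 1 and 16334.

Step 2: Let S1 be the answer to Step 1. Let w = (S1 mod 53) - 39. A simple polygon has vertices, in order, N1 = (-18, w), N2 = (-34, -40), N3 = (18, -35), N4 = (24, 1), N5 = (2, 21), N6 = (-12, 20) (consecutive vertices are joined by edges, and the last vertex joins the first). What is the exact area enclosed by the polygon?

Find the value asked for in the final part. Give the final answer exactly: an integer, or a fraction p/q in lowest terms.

Step 1: 16334 = 2 * 8167; sigma = (1 + 2) * (1 + 8167) = 3 * 8168 = 24504; answer 24504
Step 2: S1 = 24504; w = -21; cross terms: (-18*-40 - -34*-21)=6, (-34*-35 - 18*-40)=1910, (18*1 - 24*-35)=858, (24*21 - 2*1)=502, (2*20 - -12*21)=292, (-12*-21 - -18*20)=612; twice the area = |4180| = 4180; area = 2090; answer 2090

2090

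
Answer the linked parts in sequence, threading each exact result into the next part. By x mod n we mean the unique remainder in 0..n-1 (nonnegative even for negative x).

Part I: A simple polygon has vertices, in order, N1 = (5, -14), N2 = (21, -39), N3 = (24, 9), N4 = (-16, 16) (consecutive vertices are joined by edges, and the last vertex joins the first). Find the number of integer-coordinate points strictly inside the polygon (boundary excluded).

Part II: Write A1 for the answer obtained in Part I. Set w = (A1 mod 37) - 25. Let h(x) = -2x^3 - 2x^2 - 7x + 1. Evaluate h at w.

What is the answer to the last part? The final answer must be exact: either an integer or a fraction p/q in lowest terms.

236

Part I: cross terms: (5*-39 - 21*-14)=99, (21*9 - 24*-39)=1125, (24*16 - -16*9)=528, (-16*-14 - 5*16)=144; twice the area = |1896| = 1896; area = 948; boundary points = 1 + 3 + 1 + 3 = 8; strictly interior points = area - boundary/2 + 1 = 945; answer 945
Part II: A1 = 945; w = -5; -2*(-5)^3 - 2*(-5)^2 - 7*(-5)^1 + 1 = (250) + (-50) + (35) + (1) = 236; answer 236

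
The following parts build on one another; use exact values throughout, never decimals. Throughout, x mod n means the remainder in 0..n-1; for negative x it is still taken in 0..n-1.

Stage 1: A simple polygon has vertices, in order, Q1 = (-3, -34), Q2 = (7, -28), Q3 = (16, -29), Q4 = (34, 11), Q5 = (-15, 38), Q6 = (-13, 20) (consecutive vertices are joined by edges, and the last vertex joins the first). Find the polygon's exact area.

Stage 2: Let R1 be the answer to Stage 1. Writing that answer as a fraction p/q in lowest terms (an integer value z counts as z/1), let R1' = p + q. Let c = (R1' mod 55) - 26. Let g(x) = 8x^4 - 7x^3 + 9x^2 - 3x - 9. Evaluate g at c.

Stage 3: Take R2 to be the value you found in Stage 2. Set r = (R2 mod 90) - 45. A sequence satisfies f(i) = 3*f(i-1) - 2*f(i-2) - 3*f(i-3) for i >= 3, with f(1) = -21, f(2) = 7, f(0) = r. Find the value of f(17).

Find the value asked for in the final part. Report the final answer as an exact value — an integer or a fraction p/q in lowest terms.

Stage 1: cross terms: (-3*-28 - 7*-34)=322, (7*-29 - 16*-28)=245, (16*11 - 34*-29)=1162, (34*38 - -15*11)=1457, (-15*20 - -13*38)=194, (-13*-34 - -3*20)=502; twice the area = |3882| = 3882; area = 1941; answer 1941
Stage 2: R1 = 1941; threaded value p + q = 1942; c = -9; 8*(-9)^4 - 7*(-9)^3 + 9*(-9)^2 - 3*(-9)^1 - 9 = (52488) + (5103) + (729) + (27) + (-9) = 58338; answer 58338
Stage 3: R2 = 58338; r = -27; f(3) = 3*(7) - 2*(-21) - 3*(-27) = 144; iterating: f(3)=144, f(4)=481, f(5)=1134, f(6)=2008, f(7)=2313, f(8)=-479, f(9)=-12087, f(10)=-42242, f(11)=-101115, f(12)=-182600, f(13)=-218844, f(14)=12013, f(15)=1021527, f(16)=3697087, f(17)=9012168; answer 9012168

9012168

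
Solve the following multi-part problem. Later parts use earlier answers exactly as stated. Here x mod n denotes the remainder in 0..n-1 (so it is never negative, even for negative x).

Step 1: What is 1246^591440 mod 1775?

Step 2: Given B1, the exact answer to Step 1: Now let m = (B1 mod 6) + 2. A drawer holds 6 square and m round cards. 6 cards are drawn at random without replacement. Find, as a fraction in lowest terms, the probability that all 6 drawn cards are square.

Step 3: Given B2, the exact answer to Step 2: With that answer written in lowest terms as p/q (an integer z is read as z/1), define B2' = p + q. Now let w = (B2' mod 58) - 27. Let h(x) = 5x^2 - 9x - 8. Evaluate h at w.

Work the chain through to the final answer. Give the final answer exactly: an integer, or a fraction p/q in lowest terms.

3660

Step 1: squarings mod 1775: 1246^1=1246, 1246^2=1166, 1246^4=1681, 1246^8=1736, 1246^16=1521, 1246^32=616, 1246^64=1381, 1246^128=811, 1246^256=971, 1246^512=316, 1246^1024=456, 1246^2048=261, 1246^4096=671, 1246^8192=1166, 1246^16384=1681, 1246^32768=1736, 1246^65536=1521, 1246^131072=616, 1246^262144=1381, 1246^524288=811; 1246^591440 = 1246^16 * 1246^64 * 1246^512 * 1246^1024 * 1246^65536 * 1246^524288 = 676 (mod 1775); answer 676
Step 2: B1 = 676; m = 6; total draws C(12,6) = 924; favorable C(6,6) = 1; P = 1/924; answer 1/924
Step 3: B2 = 1/924; threaded value p + q = 925; w = 28; 5*(28)^2 - 9*(28)^1 - 8 = (3920) + (-252) + (-8) = 3660; answer 3660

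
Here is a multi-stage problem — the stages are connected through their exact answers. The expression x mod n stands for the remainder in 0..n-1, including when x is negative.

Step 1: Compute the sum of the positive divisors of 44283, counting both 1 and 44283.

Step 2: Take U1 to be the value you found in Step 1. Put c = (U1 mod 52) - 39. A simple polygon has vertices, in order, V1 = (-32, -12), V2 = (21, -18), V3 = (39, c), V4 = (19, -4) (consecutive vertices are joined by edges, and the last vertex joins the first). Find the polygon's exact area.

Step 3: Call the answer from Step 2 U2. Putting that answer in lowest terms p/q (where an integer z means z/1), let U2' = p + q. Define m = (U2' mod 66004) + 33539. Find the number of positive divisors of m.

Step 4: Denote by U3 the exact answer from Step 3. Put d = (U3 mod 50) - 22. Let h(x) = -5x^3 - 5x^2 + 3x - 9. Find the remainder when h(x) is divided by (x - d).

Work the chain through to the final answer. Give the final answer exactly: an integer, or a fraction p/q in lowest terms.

Step 1: 44283 = 3 * 29 * 509; sigma = (1 + 3) * (1 + 29) * (1 + 509) = 4 * 30 * 510 = 61200; answer 61200
Step 2: U1 = 61200; c = 9; cross terms: (-32*-18 - 21*-12)=828, (21*9 - 39*-18)=891, (39*-4 - 19*9)=-327, (19*-12 - -32*-4)=-356; twice the area = |1036| = 1036; area = 518; answer 518
Step 3: U2 = 518; threaded value p + q = 519; m = 34058; 34058 = 2 * 17029; number of divisors = (1+1) * (1+1) = 4; answer 4
Step 4: U3 = 4; d = -18; remainder = value at the root: -5*(-18)^3 - 5*(-18)^2 + 3*(-18)^1 - 9 = (29160) + (-1620) + (-54) + (-9) = 27477; answer 27477

27477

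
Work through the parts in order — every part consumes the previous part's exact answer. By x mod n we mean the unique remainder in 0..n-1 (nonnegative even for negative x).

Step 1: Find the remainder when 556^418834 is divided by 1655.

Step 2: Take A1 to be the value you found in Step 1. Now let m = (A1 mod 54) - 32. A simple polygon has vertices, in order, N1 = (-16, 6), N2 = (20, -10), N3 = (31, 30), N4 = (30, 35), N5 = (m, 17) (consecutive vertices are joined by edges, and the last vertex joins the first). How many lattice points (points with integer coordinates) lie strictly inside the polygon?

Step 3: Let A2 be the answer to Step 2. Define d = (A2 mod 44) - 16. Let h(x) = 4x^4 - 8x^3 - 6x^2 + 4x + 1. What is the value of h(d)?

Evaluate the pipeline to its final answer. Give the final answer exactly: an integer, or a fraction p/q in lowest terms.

Step 1: squarings mod 1655: 556^1=556, 556^2=1306, 556^4=986, 556^8=711, 556^16=746, 556^32=436, 556^64=1426, 556^128=1136, 556^256=1251, 556^512=1026, 556^1024=96, 556^2048=941, 556^4096=56, 556^8192=1481, 556^16384=486, 556^32768=1186, 556^65536=1501, 556^131072=546, 556^262144=216; 556^418834 = 556^2 * 556^16 * 556^1024 * 556^8192 * 556^16384 * 556^131072 * 556^262144 = 1426 (mod 1655); answer 1426
Step 2: A1 = 1426; m = -10; cross terms: (-16*-10 - 20*6)=40, (20*30 - 31*-10)=910, (31*35 - 30*30)=185, (30*17 - -10*35)=860, (-10*6 - -16*17)=212; twice the area = |2207| = 2207; area = 2207/2; boundary points = 4 + 1 + 1 + 2 + 1 = 9; strictly interior points = area - boundary/2 + 1 = 1100; answer 1100
Step 3: A2 = 1100; d = -16; 4*(-16)^4 - 8*(-16)^3 - 6*(-16)^2 + 4*(-16)^1 + 1 = (262144) + (32768) + (-1536) + (-64) + (1) = 293313; answer 293313

293313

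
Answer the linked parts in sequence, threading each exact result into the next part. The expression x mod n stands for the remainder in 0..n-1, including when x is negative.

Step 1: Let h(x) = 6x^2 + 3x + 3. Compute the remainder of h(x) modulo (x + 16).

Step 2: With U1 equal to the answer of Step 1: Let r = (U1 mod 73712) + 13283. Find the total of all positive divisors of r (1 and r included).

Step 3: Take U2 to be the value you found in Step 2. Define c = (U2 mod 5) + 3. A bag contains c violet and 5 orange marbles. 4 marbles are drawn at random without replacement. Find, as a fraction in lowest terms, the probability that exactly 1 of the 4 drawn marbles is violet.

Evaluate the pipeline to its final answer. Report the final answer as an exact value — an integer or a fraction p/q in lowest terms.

3/7

Step 1: remainder = value at the root: 6*(-16)^2 + 3*(-16)^1 + 3 = (1536) + (-48) + (3) = 1491; answer 1491
Step 2: U1 = 1491; r = 14774; 14774 = 2 * 83 * 89; sigma = (1 + 2) * (1 + 83) * (1 + 89) = 3 * 84 * 90 = 22680; answer 22680
Step 3: U2 = 22680; c = 3; total draws C(8,4) = 70; favorable C(3,1)*C(5,3) = 30; P = 3/7; answer 3/7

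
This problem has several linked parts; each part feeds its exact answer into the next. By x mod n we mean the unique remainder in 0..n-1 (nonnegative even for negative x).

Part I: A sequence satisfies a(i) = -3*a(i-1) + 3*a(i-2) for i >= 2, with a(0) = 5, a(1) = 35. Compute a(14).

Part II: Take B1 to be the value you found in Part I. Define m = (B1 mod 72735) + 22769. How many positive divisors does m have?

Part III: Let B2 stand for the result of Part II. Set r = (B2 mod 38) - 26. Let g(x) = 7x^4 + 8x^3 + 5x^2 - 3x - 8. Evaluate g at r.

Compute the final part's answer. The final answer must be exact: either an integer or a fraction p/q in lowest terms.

Part I: a(2) = -3*(35) + 3*(5) = -90; iterating: a(2)=-90, a(3)=375, a(4)=-1395, a(5)=5310, a(6)=-20115, a(7)=76275, a(8)=-289170, a(9)=1096335, a(10)=-4156515, a(11)=15758550, a(12)=-59745195, a(13)=226511235, a(14)=-858769290; answer -858769290
Part II: B1 = -858769290; m = 35624; 35624 = 2^3 * 61 * 73; number of divisors = (3+1) * (1+1) * (1+1) = 16; answer 16
Part III: B2 = 16; r = -10; 7*(-10)^4 + 8*(-10)^3 + 5*(-10)^2 - 3*(-10)^1 - 8 = (70000) + (-8000) + (500) + (30) + (-8) = 62522; answer 62522

62522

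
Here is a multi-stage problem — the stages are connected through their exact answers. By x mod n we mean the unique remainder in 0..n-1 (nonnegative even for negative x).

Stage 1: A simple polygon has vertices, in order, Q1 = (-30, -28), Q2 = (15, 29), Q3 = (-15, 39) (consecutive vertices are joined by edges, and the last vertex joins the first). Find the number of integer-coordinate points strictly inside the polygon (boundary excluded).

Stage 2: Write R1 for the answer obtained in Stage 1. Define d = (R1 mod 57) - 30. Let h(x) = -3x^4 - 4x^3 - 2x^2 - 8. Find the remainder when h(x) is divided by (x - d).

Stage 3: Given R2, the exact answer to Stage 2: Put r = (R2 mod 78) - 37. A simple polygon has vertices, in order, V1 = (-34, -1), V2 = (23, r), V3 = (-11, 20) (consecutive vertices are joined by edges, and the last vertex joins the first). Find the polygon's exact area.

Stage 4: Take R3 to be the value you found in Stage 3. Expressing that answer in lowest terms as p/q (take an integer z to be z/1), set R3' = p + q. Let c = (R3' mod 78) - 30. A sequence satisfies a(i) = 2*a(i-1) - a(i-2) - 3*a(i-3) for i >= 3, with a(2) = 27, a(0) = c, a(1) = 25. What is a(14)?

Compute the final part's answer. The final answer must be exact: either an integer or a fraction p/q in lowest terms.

Stage 1: cross terms: (-30*29 - 15*-28)=-450, (15*39 - -15*29)=1020, (-15*-28 - -30*39)=1590; twice the area = |2160| = 2160; area = 1080; boundary points = 3 + 10 + 1 = 14; strictly interior points = area - boundary/2 + 1 = 1074; answer 1074
Stage 2: R1 = 1074; d = 18; remainder = value at the root: -3*(18)^4 - 4*(18)^3 - 2*(18)^2 - 8 = (-314928) + (-23328) + (-648) + (-8) = -338912; answer -338912
Stage 3: R2 = -338912; r = 39; cross terms: (-34*39 - 23*-1)=-1303, (23*20 - -11*39)=889, (-11*-1 - -34*20)=691; twice the area = |277| = 277; area = 277/2; answer 277/2
Stage 4: R3 = 277/2; threaded value p + q = 279; c = 15; a(3) = 2*(27) - 1*(25) - 3*(15) = -16; iterating: a(3)=-16, a(4)=-134, a(5)=-333, a(6)=-484, a(7)=-233, a(8)=1017, a(9)=3719, a(10)=7120, a(11)=7470, a(12)=-3337, a(13)=-35504, a(14)=-90081; answer -90081

-90081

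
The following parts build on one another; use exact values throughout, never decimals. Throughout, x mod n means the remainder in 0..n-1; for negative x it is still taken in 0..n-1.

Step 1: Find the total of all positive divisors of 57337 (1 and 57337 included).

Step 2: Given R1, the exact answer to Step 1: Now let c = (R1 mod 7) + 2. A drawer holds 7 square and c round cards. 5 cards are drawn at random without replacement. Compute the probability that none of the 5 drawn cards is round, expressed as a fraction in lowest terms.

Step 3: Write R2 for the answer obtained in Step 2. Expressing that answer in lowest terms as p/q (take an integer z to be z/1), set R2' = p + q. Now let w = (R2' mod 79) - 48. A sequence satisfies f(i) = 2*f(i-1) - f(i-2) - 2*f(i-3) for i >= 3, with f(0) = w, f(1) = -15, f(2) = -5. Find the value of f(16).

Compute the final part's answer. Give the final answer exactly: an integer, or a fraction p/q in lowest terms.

Step 1: 57337 = 7 * 8191; sigma = (1 + 7) * (1 + 8191) = 8 * 8192 = 65536; answer 65536
Step 2: R1 = 65536; c = 4; total draws C(11,5) = 462; favorable C(7,5) = 21; P = 1/22; answer 1/22
Step 3: R2 = 1/22; threaded value p + q = 23; w = -25; f(3) = 2*(-5) - 1*(-15) - 2*(-25) = 55; iterating: f(3)=55, f(4)=145, f(5)=245, f(6)=235, f(7)=-65, f(8)=-855, f(9)=-2115, f(10)=-3245, f(11)=-2665, f(12)=2145, f(13)=13445, f(14)=30075, f(15)=42415, f(16)=27865; answer 27865

27865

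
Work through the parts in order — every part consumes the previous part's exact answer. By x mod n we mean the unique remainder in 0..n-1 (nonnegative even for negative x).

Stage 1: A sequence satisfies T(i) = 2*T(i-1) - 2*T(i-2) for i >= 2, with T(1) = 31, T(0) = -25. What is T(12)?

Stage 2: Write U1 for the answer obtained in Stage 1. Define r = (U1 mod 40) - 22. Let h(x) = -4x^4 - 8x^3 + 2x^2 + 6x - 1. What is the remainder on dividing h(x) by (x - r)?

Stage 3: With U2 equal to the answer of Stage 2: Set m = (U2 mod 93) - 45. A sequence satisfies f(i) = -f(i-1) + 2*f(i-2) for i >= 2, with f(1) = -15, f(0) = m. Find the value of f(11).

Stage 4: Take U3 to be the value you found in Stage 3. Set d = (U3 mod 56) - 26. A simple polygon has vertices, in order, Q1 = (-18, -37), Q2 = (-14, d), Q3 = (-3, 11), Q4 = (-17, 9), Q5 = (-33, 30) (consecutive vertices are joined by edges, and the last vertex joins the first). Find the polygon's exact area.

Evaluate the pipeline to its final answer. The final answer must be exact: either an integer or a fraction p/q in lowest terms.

Stage 1: T(2) = 2*(31) - 2*(-25) = 112; iterating: T(2)=112, T(3)=162, T(4)=100, T(5)=-124, T(6)=-448, T(7)=-648, T(8)=-400, T(9)=496, T(10)=1792, T(11)=2592, T(12)=1600; answer 1600
Stage 2: U1 = 1600; r = -22; remainder = value at the root: -4*(-22)^4 - 8*(-22)^3 + 2*(-22)^2 + 6*(-22)^1 - 1 = (-937024) + (85184) + (968) + (-132) + (-1) = -851005; answer -851005
Stage 3: U2 = -851005; m = -7; f(2) = -1*(-15) + 2*(-7) = 1; iterating: f(2)=1, f(3)=-31, f(4)=33, f(5)=-95, f(6)=161, f(7)=-351, f(8)=673, f(9)=-1375, f(10)=2721, f(11)=-5471; answer -5471
Stage 4: U3 = -5471; d = -9; cross terms: (-18*-9 - -14*-37)=-356, (-14*11 - -3*-9)=-181, (-3*9 - -17*11)=160, (-17*30 - -33*9)=-213, (-33*-37 - -18*30)=1761; twice the area = |1171| = 1171; area = 1171/2; answer 1171/2

1171/2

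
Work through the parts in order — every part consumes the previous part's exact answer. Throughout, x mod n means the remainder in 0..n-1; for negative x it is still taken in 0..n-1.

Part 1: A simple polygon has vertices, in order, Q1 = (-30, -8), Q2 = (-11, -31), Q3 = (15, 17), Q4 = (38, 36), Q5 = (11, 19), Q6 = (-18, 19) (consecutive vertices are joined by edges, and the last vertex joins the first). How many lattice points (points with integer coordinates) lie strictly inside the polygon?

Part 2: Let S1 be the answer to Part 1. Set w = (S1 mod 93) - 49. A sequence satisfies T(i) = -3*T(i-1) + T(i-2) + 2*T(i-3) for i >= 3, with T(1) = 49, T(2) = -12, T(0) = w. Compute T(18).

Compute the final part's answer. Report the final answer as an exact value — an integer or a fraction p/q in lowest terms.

Part 1: cross terms: (-30*-31 - -11*-8)=842, (-11*17 - 15*-31)=278, (15*36 - 38*17)=-106, (38*19 - 11*36)=326, (11*19 - -18*19)=551, (-18*-8 - -30*19)=714; twice the area = |2605| = 2605; area = 2605/2; boundary points = 1 + 2 + 1 + 1 + 29 + 3 = 37; strictly interior points = area - boundary/2 + 1 = 1285; answer 1285
Part 2: S1 = 1285; w = 27; T(3) = -3*(-12) + 1*(49) + 2*(27) = 139; iterating: T(3)=139, T(4)=-331, T(5)=1108, T(6)=-3377, T(7)=10577, T(8)=-32892, T(9)=102499, T(10)=-319235, T(11)=994420, T(12)=-3097497, T(13)=9648441, T(14)=-30053980, T(15)=93615387, T(16)=-291603259, T(17)=908317204, T(18)=-2829324097; answer -2829324097

-2829324097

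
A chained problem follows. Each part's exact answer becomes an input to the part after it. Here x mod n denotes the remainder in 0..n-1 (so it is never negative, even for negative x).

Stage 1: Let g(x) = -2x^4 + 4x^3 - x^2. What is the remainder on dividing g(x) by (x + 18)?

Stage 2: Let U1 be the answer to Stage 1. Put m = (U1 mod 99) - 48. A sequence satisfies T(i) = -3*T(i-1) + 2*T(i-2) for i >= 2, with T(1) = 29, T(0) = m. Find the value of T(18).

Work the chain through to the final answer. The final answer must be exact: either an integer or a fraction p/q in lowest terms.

Stage 1: remainder = value at the root: -2*(-18)^4 + 4*(-18)^3 - 1*(-18)^2 = (-209952) + (-23328) + (-324) = -233604; answer -233604
Stage 2: U1 = -233604; m = -12; T(2) = -3*(29) + 2*(-12) = -111; iterating: T(2)=-111, T(3)=391, T(4)=-1395, T(5)=4967, T(6)=-17691, T(7)=63007, T(8)=-224403, T(9)=799223, T(10)=-2846475, T(11)=10137871, T(12)=-36106563, T(13)=128595431, T(14)=-457999419, T(15)=1631189119, T(16)=-5809566195, T(17)=20691076823, T(18)=-73692362859; answer -73692362859

-73692362859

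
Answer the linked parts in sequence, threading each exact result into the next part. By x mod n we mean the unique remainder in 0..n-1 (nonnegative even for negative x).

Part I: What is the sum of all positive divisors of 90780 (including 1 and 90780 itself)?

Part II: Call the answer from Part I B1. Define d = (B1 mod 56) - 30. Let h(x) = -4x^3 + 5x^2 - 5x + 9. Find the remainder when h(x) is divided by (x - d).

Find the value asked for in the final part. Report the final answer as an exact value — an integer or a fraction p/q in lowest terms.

Part I: 90780 = 2^2 * 3 * 5 * 17 * 89; sigma = (1 + 2 + 4) * (1 + 3) * (1 + 5) * (1 + 17) * (1 + 89) = 7 * 4 * 6 * 18 * 90 = 272160; answer 272160
Part II: B1 = 272160; d = -30; remainder = value at the root: -4*(-30)^3 + 5*(-30)^2 - 5*(-30)^1 + 9 = (108000) + (4500) + (150) + (9) = 112659; answer 112659

112659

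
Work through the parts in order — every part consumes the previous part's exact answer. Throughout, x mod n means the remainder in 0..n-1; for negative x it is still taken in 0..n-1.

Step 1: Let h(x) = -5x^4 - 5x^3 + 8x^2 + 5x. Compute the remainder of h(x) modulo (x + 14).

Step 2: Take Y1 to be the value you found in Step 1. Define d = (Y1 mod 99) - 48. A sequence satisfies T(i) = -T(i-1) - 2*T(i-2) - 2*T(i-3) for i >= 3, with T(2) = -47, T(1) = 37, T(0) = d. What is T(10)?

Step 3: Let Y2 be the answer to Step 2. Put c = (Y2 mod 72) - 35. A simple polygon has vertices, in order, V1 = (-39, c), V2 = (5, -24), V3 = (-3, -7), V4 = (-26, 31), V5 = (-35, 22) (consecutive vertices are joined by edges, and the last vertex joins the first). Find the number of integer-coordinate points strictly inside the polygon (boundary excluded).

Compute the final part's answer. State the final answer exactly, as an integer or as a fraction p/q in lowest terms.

Step 1: remainder = value at the root: -5*(-14)^4 - 5*(-14)^3 + 8*(-14)^2 + 5*(-14)^1 = (-192080) + (13720) + (1568) + (-70) = -176862; answer -176862
Step 2: Y1 = -176862; d = 3; T(3) = -1*(-47) - 2*(37) - 2*(3) = -33; iterating: T(3)=-33, T(4)=53, T(5)=107, T(6)=-147, T(7)=-173, T(8)=253, T(9)=387, T(10)=-547; answer -547
Step 3: Y2 = -547; c = -6; cross terms: (-39*-24 - 5*-6)=966, (5*-7 - -3*-24)=-107, (-3*31 - -26*-7)=-275, (-26*22 - -35*31)=513, (-35*-6 - -39*22)=1068; twice the area = |2165| = 2165; area = 2165/2; boundary points = 2 + 1 + 1 + 9 + 4 = 17; strictly interior points = area - boundary/2 + 1 = 1075; answer 1075

1075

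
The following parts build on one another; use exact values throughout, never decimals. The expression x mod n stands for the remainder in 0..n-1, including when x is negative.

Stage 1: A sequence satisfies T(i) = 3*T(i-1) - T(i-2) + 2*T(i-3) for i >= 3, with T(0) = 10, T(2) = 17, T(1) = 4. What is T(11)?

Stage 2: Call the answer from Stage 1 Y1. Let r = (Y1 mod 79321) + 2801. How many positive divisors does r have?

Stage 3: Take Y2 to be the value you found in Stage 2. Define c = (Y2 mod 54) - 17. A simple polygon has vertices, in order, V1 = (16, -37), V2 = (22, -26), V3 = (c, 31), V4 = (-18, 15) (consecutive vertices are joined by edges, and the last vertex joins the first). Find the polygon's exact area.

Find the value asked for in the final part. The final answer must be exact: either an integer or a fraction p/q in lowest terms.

Stage 1: T(3) = 3*(17) - 1*(4) + 2*(10) = 67; iterating: T(3)=67, T(4)=192, T(5)=543, T(6)=1571, T(7)=4554, T(8)=13177, T(9)=38119, T(10)=110288, T(11)=319099; answer 319099
Stage 2: Y1 = 319099; r = 4616; 4616 = 2^3 * 577; number of divisors = (3+1) * (1+1) = 8; answer 8
Stage 3: Y2 = 8; c = -9; cross terms: (16*-26 - 22*-37)=398, (22*31 - -9*-26)=448, (-9*15 - -18*31)=423, (-18*-37 - 16*15)=426; twice the area = |1695| = 1695; area = 1695/2; answer 1695/2

1695/2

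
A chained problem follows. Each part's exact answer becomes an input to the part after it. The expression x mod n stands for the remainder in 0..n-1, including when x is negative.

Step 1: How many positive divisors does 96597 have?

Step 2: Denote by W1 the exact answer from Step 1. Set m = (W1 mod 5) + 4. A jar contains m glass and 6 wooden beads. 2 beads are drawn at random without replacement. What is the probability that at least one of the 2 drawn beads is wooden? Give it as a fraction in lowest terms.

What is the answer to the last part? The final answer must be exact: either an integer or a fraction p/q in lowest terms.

9/11

Step 1: 96597 = 3^2 * 10733; number of divisors = (2+1) * (1+1) = 6; answer 6
Step 2: W1 = 6; m = 5; total draws C(11,2) = 55; complement C(5,2) = 10; favorable 55 - 10 = 45; P = 9/11; answer 9/11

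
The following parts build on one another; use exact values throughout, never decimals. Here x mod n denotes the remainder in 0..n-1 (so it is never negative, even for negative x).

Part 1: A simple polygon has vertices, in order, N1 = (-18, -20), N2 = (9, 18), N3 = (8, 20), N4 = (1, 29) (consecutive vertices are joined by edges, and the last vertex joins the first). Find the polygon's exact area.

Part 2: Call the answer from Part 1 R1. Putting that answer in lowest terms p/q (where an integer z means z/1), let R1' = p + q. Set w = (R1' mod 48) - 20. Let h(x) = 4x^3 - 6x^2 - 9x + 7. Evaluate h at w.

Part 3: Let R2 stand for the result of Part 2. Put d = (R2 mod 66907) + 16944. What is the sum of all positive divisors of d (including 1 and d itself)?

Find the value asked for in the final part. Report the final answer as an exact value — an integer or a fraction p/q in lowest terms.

125316

Part 1: cross terms: (-18*18 - 9*-20)=-144, (9*20 - 8*18)=36, (8*29 - 1*20)=212, (1*-20 - -18*29)=502; twice the area = |606| = 606; area = 303; answer 303
Part 2: R1 = 303; threaded value p + q = 304; w = -4; 4*(-4)^3 - 6*(-4)^2 - 9*(-4)^1 + 7 = (-256) + (-96) + (36) + (7) = -309; answer -309
Part 3: R2 = -309; d = 83542; 83542 = 2 * 41771; sigma = (1 + 2) * (1 + 41771) = 3 * 41772 = 125316; answer 125316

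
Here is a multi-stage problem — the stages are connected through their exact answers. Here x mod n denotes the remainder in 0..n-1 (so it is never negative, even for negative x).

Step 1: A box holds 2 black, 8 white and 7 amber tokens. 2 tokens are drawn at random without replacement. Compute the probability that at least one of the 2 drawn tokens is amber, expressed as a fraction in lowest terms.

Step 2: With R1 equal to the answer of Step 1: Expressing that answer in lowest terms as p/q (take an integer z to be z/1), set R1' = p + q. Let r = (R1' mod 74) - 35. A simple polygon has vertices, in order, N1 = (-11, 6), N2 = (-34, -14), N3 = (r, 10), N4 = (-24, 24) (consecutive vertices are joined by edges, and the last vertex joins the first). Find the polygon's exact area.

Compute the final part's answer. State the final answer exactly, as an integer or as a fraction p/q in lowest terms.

Step 1: total draws C(17,2) = 136; complement C(10,2) = 45; favorable 136 - 45 = 91; P = 91/136; answer 91/136
Step 2: R1 = 91/136; threaded value p + q = 227; r = -30; cross terms: (-11*-14 - -34*6)=358, (-34*10 - -30*-14)=-760, (-30*24 - -24*10)=-480, (-24*6 - -11*24)=120; twice the area = |-762| = 762; area = 381; answer 381

381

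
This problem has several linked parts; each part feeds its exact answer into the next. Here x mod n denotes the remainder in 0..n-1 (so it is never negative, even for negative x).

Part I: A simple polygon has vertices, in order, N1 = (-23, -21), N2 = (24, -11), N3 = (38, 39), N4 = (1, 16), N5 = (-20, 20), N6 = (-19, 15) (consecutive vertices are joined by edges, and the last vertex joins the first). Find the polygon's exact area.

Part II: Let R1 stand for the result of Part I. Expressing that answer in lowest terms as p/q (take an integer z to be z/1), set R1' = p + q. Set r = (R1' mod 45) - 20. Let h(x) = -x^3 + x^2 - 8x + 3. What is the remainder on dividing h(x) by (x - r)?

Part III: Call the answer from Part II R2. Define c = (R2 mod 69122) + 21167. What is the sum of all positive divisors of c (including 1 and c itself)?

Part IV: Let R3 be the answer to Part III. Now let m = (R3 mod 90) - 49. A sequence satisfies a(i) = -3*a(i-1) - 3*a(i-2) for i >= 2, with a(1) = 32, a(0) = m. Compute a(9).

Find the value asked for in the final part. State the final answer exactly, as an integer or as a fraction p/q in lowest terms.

6723

Part I: cross terms: (-23*-11 - 24*-21)=757, (24*39 - 38*-11)=1354, (38*16 - 1*39)=569, (1*20 - -20*16)=340, (-20*15 - -19*20)=80, (-19*-21 - -23*15)=744; twice the area = |3844| = 3844; area = 1922; answer 1922
Part II: R1 = 1922; threaded value p + q = 1923; r = 13; remainder = value at the root: -1*(13)^3 + 1*(13)^2 - 8*(13)^1 + 3 = (-2197) + (169) + (-104) + (3) = -2129; answer -2129
Part III: R2 = -2129; c = 88160; 88160 = 2^5 * 5 * 19 * 29; sigma = (1 + 2 + 4 + 8 + 16 + 32) * (1 + 5) * (1 + 19) * (1 + 29) = 63 * 6 * 20 * 30 = 226800; answer 226800
Part IV: R3 = 226800; m = -49; a(2) = -3*(32) - 3*(-49) = 51; iterating: a(2)=51, a(3)=-249, a(4)=594, a(5)=-1035, a(6)=1323, a(7)=-864, a(8)=-1377, a(9)=6723; answer 6723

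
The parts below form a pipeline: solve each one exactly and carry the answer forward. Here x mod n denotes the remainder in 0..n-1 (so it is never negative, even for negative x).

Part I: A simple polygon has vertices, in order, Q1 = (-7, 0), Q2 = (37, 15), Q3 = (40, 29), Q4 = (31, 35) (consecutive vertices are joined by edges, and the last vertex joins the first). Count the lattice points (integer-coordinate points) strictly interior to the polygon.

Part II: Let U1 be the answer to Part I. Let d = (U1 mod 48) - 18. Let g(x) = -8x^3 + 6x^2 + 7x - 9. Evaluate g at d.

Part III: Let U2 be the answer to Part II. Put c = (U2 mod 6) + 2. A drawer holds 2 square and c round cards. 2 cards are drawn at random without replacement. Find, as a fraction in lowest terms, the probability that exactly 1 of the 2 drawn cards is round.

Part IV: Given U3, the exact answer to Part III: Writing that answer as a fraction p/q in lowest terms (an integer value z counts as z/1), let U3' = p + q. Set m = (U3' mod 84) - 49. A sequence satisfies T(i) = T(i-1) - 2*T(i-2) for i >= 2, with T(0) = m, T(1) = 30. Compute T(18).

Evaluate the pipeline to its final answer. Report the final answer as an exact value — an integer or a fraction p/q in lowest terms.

26398

Part I: cross terms: (-7*15 - 37*0)=-105, (37*29 - 40*15)=473, (40*35 - 31*29)=501, (31*0 - -7*35)=245; twice the area = |1114| = 1114; area = 557; boundary points = 1 + 1 + 3 + 1 = 6; strictly interior points = area - boundary/2 + 1 = 555; answer 555
Part II: U1 = 555; d = 9; -8*(9)^3 + 6*(9)^2 + 7*(9)^1 - 9 = (-5832) + (486) + (63) + (-9) = -5292; answer -5292
Part III: U2 = -5292; c = 2; total draws C(4,2) = 6; favorable C(2,1)*C(2,1) = 4; P = 2/3; answer 2/3
Part IV: U3 = 2/3; threaded value p + q = 5; m = -44; T(2) = 1*(30) - 2*(-44) = 118; iterating: T(2)=118, T(3)=58, T(4)=-178, T(5)=-294, T(6)=62, T(7)=650, T(8)=526, T(9)=-774, T(10)=-1826, T(11)=-278, T(12)=3374, T(13)=3930, T(14)=-2818, T(15)=-10678, T(16)=-5042, T(17)=16314, T(18)=26398; answer 26398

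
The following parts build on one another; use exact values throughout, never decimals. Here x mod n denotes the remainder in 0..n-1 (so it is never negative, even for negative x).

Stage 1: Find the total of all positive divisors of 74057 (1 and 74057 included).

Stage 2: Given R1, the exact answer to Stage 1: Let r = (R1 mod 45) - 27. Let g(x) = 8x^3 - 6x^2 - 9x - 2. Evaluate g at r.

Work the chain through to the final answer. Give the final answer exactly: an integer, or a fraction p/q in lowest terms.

-161597

Stage 1: 74057 = 103 * 719; sigma = (1 + 103) * (1 + 719) = 104 * 720 = 74880; answer 74880
Stage 2: R1 = 74880; r = -27; 8*(-27)^3 - 6*(-27)^2 - 9*(-27)^1 - 2 = (-157464) + (-4374) + (243) + (-2) = -161597; answer -161597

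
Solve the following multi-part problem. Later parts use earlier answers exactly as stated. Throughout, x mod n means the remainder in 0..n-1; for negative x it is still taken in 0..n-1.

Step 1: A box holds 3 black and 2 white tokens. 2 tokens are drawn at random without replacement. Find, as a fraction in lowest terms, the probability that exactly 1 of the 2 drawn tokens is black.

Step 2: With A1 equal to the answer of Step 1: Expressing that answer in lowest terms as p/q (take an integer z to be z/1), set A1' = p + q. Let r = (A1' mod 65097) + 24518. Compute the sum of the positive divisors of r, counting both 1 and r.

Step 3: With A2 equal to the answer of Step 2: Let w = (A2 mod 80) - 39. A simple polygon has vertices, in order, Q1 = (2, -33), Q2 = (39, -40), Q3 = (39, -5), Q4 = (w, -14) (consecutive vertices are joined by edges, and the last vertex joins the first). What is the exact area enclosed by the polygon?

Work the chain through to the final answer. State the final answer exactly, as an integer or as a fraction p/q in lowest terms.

565

Step 1: total draws C(5,2) = 10; favorable C(3,1)*C(2,1) = 6; P = 3/5; answer 3/5
Step 2: A1 = 3/5; threaded value p + q = 8; r = 24526; 24526 = 2 * 12263; sigma = (1 + 2) * (1 + 12263) = 3 * 12264 = 36792; answer 36792
Step 3: A2 = 36792; w = 33; cross terms: (2*-40 - 39*-33)=1207, (39*-5 - 39*-40)=1365, (39*-14 - 33*-5)=-381, (33*-33 - 2*-14)=-1061; twice the area = |1130| = 1130; area = 565; answer 565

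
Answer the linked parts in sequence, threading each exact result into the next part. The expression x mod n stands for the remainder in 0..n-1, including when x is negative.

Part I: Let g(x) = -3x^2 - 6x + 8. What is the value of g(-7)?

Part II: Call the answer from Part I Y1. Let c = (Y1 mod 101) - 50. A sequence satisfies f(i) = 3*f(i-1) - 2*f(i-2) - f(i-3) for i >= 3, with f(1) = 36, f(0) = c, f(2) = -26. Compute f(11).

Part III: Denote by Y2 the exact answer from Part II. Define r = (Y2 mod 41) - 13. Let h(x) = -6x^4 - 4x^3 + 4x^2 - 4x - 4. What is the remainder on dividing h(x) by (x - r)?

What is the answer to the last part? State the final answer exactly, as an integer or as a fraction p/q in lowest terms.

Part I: -3*(-7)^2 - 6*(-7)^1 + 8 = (-147) + (42) + (8) = -97; answer -97
Part II: Y1 = -97; c = -46; f(3) = 3*(-26) - 2*(36) - 1*(-46) = -104; iterating: f(3)=-104, f(4)=-296, f(5)=-654, f(6)=-1266, f(7)=-2194, f(8)=-3396, f(9)=-4534, f(10)=-4616, f(11)=-1384; answer -1384
Part III: Y2 = -1384; r = -3; remainder = value at the root: -6*(-3)^4 - 4*(-3)^3 + 4*(-3)^2 - 4*(-3)^1 - 4 = (-486) + (108) + (36) + (12) + (-4) = -334; answer -334

-334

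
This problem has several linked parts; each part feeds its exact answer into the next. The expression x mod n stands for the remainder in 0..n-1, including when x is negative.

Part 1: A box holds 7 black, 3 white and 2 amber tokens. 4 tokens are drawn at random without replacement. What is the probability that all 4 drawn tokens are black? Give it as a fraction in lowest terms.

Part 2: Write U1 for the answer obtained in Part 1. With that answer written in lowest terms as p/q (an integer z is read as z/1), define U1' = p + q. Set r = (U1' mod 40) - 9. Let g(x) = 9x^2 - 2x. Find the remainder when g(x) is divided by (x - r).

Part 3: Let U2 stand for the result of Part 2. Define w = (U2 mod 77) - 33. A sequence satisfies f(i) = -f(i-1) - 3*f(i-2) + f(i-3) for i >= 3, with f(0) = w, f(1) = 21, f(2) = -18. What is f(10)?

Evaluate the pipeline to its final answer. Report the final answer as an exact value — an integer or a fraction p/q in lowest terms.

Part 1: total draws C(12,4) = 495; favorable C(7,4) = 35; P = 7/99; answer 7/99
Part 2: U1 = 7/99; threaded value p + q = 106; r = 17; remainder = value at the root: 9*(17)^2 - 2*(17)^1 = (2601) + (-34) = 2567; answer 2567
Part 3: U2 = 2567; w = -7; f(3) = -1*(-18) - 3*(21) + 1*(-7) = -52; iterating: f(3)=-52, f(4)=127, f(5)=11, f(6)=-444, f(7)=538, f(8)=805, f(9)=-2863, f(10)=986; answer 986

986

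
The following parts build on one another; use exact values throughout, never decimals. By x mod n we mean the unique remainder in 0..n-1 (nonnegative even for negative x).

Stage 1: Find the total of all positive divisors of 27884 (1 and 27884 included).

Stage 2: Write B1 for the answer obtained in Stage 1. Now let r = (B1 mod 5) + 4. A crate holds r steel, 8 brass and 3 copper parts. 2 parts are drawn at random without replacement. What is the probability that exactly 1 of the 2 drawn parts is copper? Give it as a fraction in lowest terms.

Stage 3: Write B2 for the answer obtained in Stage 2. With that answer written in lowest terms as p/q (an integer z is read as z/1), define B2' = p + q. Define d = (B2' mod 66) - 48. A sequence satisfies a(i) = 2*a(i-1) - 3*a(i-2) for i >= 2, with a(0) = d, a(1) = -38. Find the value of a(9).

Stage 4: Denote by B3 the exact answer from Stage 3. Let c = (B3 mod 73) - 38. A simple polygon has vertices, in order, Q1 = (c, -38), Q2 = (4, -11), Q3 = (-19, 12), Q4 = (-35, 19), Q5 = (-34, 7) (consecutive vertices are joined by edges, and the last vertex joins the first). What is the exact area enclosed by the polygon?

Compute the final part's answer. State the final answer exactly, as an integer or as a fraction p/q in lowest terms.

1959/2

Stage 1: 27884 = 2^2 * 6971; sigma = (1 + 2 + 4) * (1 + 6971) = 7 * 6972 = 48804; answer 48804
Stage 2: B1 = 48804; r = 8; total draws C(19,2) = 171; favorable C(3,1)*C(16,1) = 48; P = 16/57; answer 16/57
Stage 3: B2 = 16/57; threaded value p + q = 73; d = -41; a(2) = 2*(-38) - 3*(-41) = 47; iterating: a(2)=47, a(3)=208, a(4)=275, a(5)=-74, a(6)=-973, a(7)=-1724, a(8)=-529, a(9)=4114; answer 4114
Stage 4: B3 = 4114; c = -12; cross terms: (-12*-11 - 4*-38)=284, (4*12 - -19*-11)=-161, (-19*19 - -35*12)=59, (-35*7 - -34*19)=401, (-34*-38 - -12*7)=1376; twice the area = |1959| = 1959; area = 1959/2; answer 1959/2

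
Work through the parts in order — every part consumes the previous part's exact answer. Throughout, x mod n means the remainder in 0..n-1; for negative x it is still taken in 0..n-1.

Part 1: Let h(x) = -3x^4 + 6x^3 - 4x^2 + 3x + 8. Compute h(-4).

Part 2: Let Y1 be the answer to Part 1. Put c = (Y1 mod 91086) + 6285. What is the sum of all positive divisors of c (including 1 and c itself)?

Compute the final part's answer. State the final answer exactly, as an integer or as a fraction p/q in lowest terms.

Part 1: -3*(-4)^4 + 6*(-4)^3 - 4*(-4)^2 + 3*(-4)^1 + 8 = (-768) + (-384) + (-64) + (-12) + (8) = -1220; answer -1220
Part 2: Y1 = -1220; c = 96151; 96151 = 11 * 8741; sigma = (1 + 11) * (1 + 8741) = 12 * 8742 = 104904; answer 104904

104904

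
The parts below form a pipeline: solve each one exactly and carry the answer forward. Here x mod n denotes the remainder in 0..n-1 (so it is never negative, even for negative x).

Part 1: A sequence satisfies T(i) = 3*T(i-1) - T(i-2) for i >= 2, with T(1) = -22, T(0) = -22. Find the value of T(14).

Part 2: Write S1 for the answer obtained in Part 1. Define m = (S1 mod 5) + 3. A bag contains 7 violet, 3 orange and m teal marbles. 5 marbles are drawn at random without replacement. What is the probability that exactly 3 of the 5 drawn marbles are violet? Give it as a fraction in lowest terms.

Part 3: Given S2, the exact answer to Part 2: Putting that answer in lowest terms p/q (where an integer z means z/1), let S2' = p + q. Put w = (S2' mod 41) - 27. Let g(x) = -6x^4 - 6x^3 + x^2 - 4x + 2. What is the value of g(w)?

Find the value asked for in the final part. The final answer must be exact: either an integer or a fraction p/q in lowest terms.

Part 1: T(2) = 3*(-22) - 1*(-22) = -44; iterating: T(2)=-44, T(3)=-110, T(4)=-286, T(5)=-748, T(6)=-1958, T(7)=-5126, T(8)=-13420, T(9)=-35134, T(10)=-91982, T(11)=-240812, T(12)=-630454, T(13)=-1650550, T(14)=-4321196; answer -4321196
Part 2: S1 = -4321196; m = 7; total draws C(17,5) = 6188; favorable C(7,3)*C(10,2) = 1575; P = 225/884; answer 225/884
Part 3: S2 = 225/884; threaded value p + q = 1109; w = -25; -6*(-25)^4 - 6*(-25)^3 + 1*(-25)^2 - 4*(-25)^1 + 2 = (-2343750) + (93750) + (625) + (100) + (2) = -2249273; answer -2249273

-2249273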